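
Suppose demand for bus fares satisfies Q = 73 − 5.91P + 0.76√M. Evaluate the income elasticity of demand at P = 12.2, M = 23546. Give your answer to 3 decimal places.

At P = 12.2, M = 23546: Q = 117.518.
Holding P constant, ∂Q/∂M = 0.76/(2√M) = 0.00247642.
η_M = (∂Q/∂M)·(M/Q) = 0.00247642 × (23546/117.518) = 0.496.

0.496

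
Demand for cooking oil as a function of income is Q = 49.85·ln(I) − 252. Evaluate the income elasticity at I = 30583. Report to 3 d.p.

0.190

At I = 30583: Q = 262.861.
dQ/dI = 49.85/I = 0.00162999 at this income.
η = (dQ/dI)·(I/Q) = 0.00162999 × (30583/262.861) = 0.190.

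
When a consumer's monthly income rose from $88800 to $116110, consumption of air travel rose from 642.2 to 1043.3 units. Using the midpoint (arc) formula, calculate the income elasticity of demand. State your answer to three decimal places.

1.786

ΔQ = 1043.3 − 642.2 = 401.1; midpoint Q̄ = (642.2 + 1043.3)/2 = 842.75.
ΔI = 116110 − 88800 = 27310; midpoint Ī = (88800 + 116110)/2 = 102455.
η = (ΔQ/Q̄) ÷ (ΔI/Ī) = (401.1/842.75) ÷ (27310/102455) = 1.786.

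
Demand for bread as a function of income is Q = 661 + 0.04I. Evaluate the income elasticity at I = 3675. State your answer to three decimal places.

At I = 3675: Q = 808.000.
dQ/dI = 0.04.
η = (dQ/dI)·(I/Q) = 0.04 × (3675/808.000) = 0.182.

0.182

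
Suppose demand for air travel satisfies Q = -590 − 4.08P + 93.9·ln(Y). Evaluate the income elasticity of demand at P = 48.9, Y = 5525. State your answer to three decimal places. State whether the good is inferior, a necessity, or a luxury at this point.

4.784 (luxury)

At P = 48.9, Y = 5525: Q = 19.628.
Holding P constant, ∂Q/∂Y = 93.9/Y = 0.0169955.
η_Y = (∂Q/∂Y)·(Y/Q) = 0.0169955 × (5525/19.628) = 4.784.
Since η > 1, this is a luxury.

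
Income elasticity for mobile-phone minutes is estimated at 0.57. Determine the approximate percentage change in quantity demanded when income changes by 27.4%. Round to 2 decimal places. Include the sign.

%ΔQ ≈ η × %ΔI = 0.57 × 27.4% = 15.62%.

15.62%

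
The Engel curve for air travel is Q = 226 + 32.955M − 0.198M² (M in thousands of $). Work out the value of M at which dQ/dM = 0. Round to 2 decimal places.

83.22

dQ/dM = 32.955 − 0.396M.
The good is inferior where dQ/dM < 0. Setting dQ/dM = 0 gives M = 32.955 / 0.396 = 83.22.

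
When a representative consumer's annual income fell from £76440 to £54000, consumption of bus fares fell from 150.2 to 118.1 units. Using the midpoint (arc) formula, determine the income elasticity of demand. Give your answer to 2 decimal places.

ΔQ = 118.1 − 150.2 = -32.1; midpoint Q̄ = (150.2 + 118.1)/2 = 134.15.
ΔI = 54000 − 76440 = -22440; midpoint Ī = (76440 + 54000)/2 = 65220.
η = (ΔQ/Q̄) ÷ (ΔI/Ī) = (-32.1/134.15) ÷ (-22440/65220) = 0.70.

0.70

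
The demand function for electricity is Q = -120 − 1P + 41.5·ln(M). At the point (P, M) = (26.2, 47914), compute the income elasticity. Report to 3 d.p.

At P = 26.2, M = 47914: Q = 301.052.
Holding P constant, ∂Q/∂M = 41.5/M = 0.000866135.
η_M = (∂Q/∂M)·(M/Q) = 0.000866135 × (47914/301.052) = 0.138.

0.138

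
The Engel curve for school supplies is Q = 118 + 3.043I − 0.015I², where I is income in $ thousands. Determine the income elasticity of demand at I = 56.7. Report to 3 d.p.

At I = 56.7: Q = 242.3147.
dQ/dI = 3.043 − 0.03I = 1.34200.
η = (dQ/dI)·(I/Q) = 1.34200 × (56.7/242.3147) = 0.314.

0.314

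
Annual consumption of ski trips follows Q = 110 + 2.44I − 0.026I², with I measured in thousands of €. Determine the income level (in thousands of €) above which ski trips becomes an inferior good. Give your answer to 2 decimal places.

dQ/dI = 2.44 − 0.052I.
The good is inferior where dQ/dI < 0. Setting dQ/dI = 0 gives I = 2.44 / 0.052 = 46.92.

46.92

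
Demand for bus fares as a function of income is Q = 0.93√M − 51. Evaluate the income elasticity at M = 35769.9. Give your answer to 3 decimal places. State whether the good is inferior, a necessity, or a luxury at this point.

0.704 (necessity)

At M = 35769.9: Q = 124.890.
dQ/dM = 0.93/(2√M) = 0.00245864 at this income.
η = (dQ/dM)·(M/Q) = 0.00245864 × (35769.9/124.890) = 0.704.
Since 0 < η < 1, the good is a necessity.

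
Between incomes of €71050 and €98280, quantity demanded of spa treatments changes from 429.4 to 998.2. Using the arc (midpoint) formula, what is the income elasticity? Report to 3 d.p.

ΔQ = 998.2 − 429.4 = 568.8; midpoint Q̄ = (429.4 + 998.2)/2 = 713.8.
ΔI = 98280 − 71050 = 27230; midpoint Ī = (71050 + 98280)/2 = 84665.
η = (ΔQ/Q̄) ÷ (ΔI/Ī) = (568.8/713.8) ÷ (27230/84665) = 2.478.

2.478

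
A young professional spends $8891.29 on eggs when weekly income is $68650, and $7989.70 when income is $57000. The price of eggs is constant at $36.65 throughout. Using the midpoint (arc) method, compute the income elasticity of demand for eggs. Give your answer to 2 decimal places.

0.58

With a constant price, Q₁ = 8891.29/36.65 = 242.600 and Q₂ = 7989.70/36.65 = 218.000 (equivalently, work directly with expenditure since P cancels).
Midpoint %ΔQ = (7989.70 − 8891.29)/8440.50 = -0.10682; midpoint %ΔI = (57000 − 68650)/62825 = -0.18544.
η = -0.10682 / -0.18544 = 0.58.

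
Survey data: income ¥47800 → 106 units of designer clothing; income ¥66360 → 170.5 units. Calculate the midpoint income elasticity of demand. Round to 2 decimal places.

1.43

ΔQ = 170.5 − 106 = 64.5; midpoint Q̄ = (106 + 170.5)/2 = 138.25.
ΔI = 66360 − 47800 = 18560; midpoint Ī = (47800 + 66360)/2 = 57080.
η = (ΔQ/Q̄) ÷ (ΔI/Ī) = (64.5/138.25) ÷ (18560/57080) = 1.43.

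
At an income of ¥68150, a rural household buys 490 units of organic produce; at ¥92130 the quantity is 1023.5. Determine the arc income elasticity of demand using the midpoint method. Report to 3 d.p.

ΔQ = 1023.5 − 490 = 533.5; midpoint Q̄ = (490 + 1023.5)/2 = 756.75.
ΔI = 92130 − 68150 = 23980; midpoint Ī = (68150 + 92130)/2 = 80140.
η = (ΔQ/Q̄) ÷ (ΔI/Ī) = (533.5/756.75) ÷ (23980/80140) = 2.356.

2.356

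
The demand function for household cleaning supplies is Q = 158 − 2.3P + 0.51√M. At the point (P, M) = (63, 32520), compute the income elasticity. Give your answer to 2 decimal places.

At P = 63, M = 32520: Q = 105.070.
Holding P constant, ∂Q/∂M = 0.51/(2√M) = 0.00141405.
η_M = (∂Q/∂M)·(M/Q) = 0.00141405 × (32520/105.070) = 0.44.

0.44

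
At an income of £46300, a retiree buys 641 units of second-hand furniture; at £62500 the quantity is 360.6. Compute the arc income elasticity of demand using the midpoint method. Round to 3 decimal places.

ΔQ = 360.6 − 641 = -280.4; midpoint Q̄ = (641 + 360.6)/2 = 500.8.
ΔI = 62500 − 46300 = 16200; midpoint Ī = (46300 + 62500)/2 = 54400.
η = (ΔQ/Q̄) ÷ (ΔI/Ī) = (-280.4/500.8) ÷ (16200/54400) = -1.880.

-1.880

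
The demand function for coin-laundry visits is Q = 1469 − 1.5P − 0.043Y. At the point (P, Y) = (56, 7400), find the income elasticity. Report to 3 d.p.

-0.298

At P = 56, Y = 7400: Q = 1066.800.
Holding P constant, ∂Q/∂Y = −0.043.
η_Y = (∂Q/∂Y)·(Y/Q) = -0.043 × (7400/1066.800) = -0.298.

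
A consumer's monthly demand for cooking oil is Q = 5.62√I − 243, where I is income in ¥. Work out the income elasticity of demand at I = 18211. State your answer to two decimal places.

0.74

At I = 18211: Q = 515.409.
dQ/dI = 5.62/(2√I) = 0.0208228 at this income.
η = (dQ/dI)·(I/Q) = 0.0208228 × (18211/515.409) = 0.74.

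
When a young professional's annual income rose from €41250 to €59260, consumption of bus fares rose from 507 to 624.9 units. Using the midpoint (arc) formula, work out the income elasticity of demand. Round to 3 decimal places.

ΔQ = 624.9 − 507 = 117.9; midpoint Q̄ = (507 + 624.9)/2 = 565.95.
ΔI = 59260 − 41250 = 18010; midpoint Ī = (41250 + 59260)/2 = 50255.
η = (ΔQ/Q̄) ÷ (ΔI/Ī) = (117.9/565.95) ÷ (18010/50255) = 0.581.

0.581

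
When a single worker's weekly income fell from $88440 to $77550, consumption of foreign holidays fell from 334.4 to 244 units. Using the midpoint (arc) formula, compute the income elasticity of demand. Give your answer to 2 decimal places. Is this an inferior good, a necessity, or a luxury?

2.38 (luxury)

ΔQ = 244 − 334.4 = -90.4; midpoint Q̄ = (334.4 + 244)/2 = 289.2.
ΔI = 77550 − 88440 = -10890; midpoint Ī = (88440 + 77550)/2 = 82995.
η = (ΔQ/Q̄) ÷ (ΔI/Ī) = (-90.4/289.2) ÷ (-10890/82995) = 2.38.
η > 1 ⇒ luxury.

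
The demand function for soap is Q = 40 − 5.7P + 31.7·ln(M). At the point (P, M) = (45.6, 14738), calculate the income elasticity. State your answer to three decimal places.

At P = 45.6, M = 14738: Q = 84.342.
Holding P constant, ∂Q/∂M = 31.7/M = 0.0021509.
η_M = (∂Q/∂M)·(M/Q) = 0.0021509 × (14738/84.342) = 0.376.

0.376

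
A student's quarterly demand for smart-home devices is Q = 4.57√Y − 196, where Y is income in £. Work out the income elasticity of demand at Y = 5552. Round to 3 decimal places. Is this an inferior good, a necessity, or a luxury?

At Y = 5552: Q = 144.519.
dQ/dY = 4.57/(2√Y) = 0.0306663 at this income.
η = (dQ/dY)·(Y/Q) = 0.0306663 × (5552/144.519) = 1.178.
Since η > 1, the good is a luxury.

1.178 (luxury)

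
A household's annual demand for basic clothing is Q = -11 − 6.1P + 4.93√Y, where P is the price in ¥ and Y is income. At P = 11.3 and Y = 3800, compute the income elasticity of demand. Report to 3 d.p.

0.678

At P = 11.3, Y = 3800: Q = 223.976.
Holding P constant, ∂Q/∂Y = 4.93/(2√Y) = 0.0399876.
η_Y = (∂Q/∂Y)·(Y/Q) = 0.0399876 × (3800/223.976) = 0.678.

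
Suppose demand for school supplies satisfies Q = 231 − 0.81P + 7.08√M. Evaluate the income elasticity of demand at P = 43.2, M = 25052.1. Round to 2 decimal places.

At P = 43.2, M = 25052.1: Q = 1316.620.
Holding P constant, ∂Q/∂M = 7.08/(2√M) = 0.0223656.
η_M = (∂Q/∂M)·(M/Q) = 0.0223656 × (25052.1/1316.620) = 0.43.

0.43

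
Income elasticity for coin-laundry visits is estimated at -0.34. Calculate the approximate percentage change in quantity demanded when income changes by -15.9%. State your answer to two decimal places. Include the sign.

5.41%

%ΔQ ≈ η × %ΔI = -0.34 × (-15.9%) = 5.41%.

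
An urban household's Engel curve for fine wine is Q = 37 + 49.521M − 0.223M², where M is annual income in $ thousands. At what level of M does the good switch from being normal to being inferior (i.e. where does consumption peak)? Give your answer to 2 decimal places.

111.03

dQ/dM = 49.521 − 0.446M.
The good is inferior where dQ/dM < 0. Setting dQ/dM = 0 gives M = 49.521 / 0.446 = 111.03.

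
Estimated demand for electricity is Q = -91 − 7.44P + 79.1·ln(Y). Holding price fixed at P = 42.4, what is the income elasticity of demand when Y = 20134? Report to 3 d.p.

0.210

At P = 42.4, Y = 20134: Q = 377.438.
Holding P constant, ∂Q/∂Y = 79.1/Y = 0.00392868.
η_Y = (∂Q/∂Y)·(Y/Q) = 0.00392868 × (20134/377.438) = 0.210.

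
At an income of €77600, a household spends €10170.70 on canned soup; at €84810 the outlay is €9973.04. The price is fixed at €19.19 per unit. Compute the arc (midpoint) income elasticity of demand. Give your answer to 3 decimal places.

With a constant price, Q₁ = 10170.70/19.19 = 530.000 and Q₂ = 9973.04/19.19 = 519.700 (equivalently, work directly with expenditure since P cancels).
Midpoint %ΔQ = (9973.04 − 10170.70)/10071.87 = -0.01962; midpoint %ΔI = (84810 − 77600)/81205 = 0.08879.
η = -0.01962 / 0.08879 = -0.221.

-0.221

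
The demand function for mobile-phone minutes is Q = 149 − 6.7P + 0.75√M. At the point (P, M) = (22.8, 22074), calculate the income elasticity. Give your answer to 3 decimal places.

0.517

At P = 22.8, M = 22074: Q = 107.670.
Holding P constant, ∂Q/∂M = 0.75/(2√M) = 0.00252401.
η_M = (∂Q/∂M)·(M/Q) = 0.00252401 × (22074/107.670) = 0.517.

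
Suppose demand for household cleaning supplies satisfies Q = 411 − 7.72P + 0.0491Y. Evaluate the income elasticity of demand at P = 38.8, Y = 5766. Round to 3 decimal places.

0.718

At P = 38.8, Y = 5766: Q = 394.575.
Holding P constant, ∂Q/∂Y = 0.0491.
η_Y = (∂Q/∂Y)·(Y/Q) = 0.0491 × (5766/394.575) = 0.718.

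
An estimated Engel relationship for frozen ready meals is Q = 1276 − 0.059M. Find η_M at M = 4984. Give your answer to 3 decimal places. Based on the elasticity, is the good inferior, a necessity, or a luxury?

-0.299 (inferior good)

At M = 4984: Q = 981.944.
dQ/dM = −0.059.
η = (dQ/dM)·(M/Q) = -0.059 × (4984/981.944) = -0.299.
Since η < 0, the good is an inferior good.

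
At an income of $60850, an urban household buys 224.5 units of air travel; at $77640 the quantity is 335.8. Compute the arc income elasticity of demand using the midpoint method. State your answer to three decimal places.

ΔQ = 335.8 − 224.5 = 111.3; midpoint Q̄ = (224.5 + 335.8)/2 = 280.15.
ΔI = 77640 − 60850 = 16790; midpoint Ī = (60850 + 77640)/2 = 69245.
η = (ΔQ/Q̄) ÷ (ΔI/Ī) = (111.3/280.15) ÷ (16790/69245) = 1.638.

1.638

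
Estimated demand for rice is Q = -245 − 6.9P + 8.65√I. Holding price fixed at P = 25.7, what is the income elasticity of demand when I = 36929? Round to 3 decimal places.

0.670

At P = 25.7, I = 36929: Q = 1239.934.
Holding P constant, ∂Q/∂I = 8.65/(2√I) = 0.0225062.
η_I = (∂Q/∂I)·(I/Q) = 0.0225062 × (36929/1239.934) = 0.670.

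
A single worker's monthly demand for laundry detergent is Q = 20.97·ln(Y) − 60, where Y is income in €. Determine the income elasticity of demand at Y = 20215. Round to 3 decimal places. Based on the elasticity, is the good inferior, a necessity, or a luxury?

At Y = 20215: Q = 147.900.
dQ/dY = 20.97/Y = 0.00103735 at this income.
η = (dQ/dY)·(Y/Q) = 0.00103735 × (20215/147.900) = 0.142.
Since 0 < η < 1, the good is a necessity.

0.142 (necessity)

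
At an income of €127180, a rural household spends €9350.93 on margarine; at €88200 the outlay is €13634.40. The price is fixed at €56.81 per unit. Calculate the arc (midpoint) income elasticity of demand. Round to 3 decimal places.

-1.030

With a constant price, Q₁ = 9350.93/56.81 = 164.600 and Q₂ = 13634.40/56.81 = 240.000 (equivalently, work directly with expenditure since P cancels).
Midpoint %ΔQ = (13634.40 − 9350.93)/11492.67 = 0.37271; midpoint %ΔI = (88200 − 127180)/107690 = -0.36196.
η = 0.37271 / -0.36196 = -1.030.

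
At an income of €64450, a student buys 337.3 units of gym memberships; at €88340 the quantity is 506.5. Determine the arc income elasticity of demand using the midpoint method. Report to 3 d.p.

1.282

ΔQ = 506.5 − 337.3 = 169.2; midpoint Q̄ = (337.3 + 506.5)/2 = 421.9.
ΔI = 88340 − 64450 = 23890; midpoint Ī = (64450 + 88340)/2 = 76395.
η = (ΔQ/Q̄) ÷ (ΔI/Ī) = (169.2/421.9) ÷ (23890/76395) = 1.282.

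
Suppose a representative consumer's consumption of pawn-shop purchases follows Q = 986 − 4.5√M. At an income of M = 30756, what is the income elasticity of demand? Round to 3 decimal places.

-2.005

At M = 30756: Q = 196.818.
dQ/dM = -4.5/(2√M) = -0.0128297 at this income.
η = (dQ/dM)·(M/Q) = -0.0128297 × (30756/196.818) = -2.005.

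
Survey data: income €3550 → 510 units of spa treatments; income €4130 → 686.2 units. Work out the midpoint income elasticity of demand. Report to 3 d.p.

1.950

ΔQ = 686.2 − 510 = 176.2; midpoint Q̄ = (510 + 686.2)/2 = 598.1.
ΔI = 4130 − 3550 = 580; midpoint Ī = (3550 + 4130)/2 = 3840.
η = (ΔQ/Q̄) ÷ (ΔI/Ī) = (176.2/598.1) ÷ (580/3840) = 1.950.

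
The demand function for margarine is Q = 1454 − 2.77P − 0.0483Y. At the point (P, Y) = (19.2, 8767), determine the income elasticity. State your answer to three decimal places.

-0.433

At P = 19.2, Y = 8767: Q = 977.370.
Holding P constant, ∂Q/∂Y = −0.0483.
η_Y = (∂Q/∂Y)·(Y/Q) = -0.0483 × (8767/977.370) = -0.433.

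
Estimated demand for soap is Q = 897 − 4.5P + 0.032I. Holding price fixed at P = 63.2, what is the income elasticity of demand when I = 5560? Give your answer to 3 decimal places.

At P = 63.2, I = 5560: Q = 790.520.
Holding P constant, ∂Q/∂I = 0.032.
η_I = (∂Q/∂I)·(I/Q) = 0.032 × (5560/790.520) = 0.225.

0.225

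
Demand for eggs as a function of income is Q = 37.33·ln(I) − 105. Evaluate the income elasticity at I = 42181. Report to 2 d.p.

0.13

At I = 42181: Q = 292.554.
dQ/dI = 37.33/I = 0.000884996 at this income.
η = (dQ/dI)·(I/Q) = 0.000884996 × (42181/292.554) = 0.13.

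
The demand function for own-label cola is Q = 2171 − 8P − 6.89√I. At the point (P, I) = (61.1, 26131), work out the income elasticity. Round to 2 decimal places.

At P = 61.1, I = 26131: Q = 568.426.
Holding P constant, ∂Q/∂I = -6.89/(2√I) = -0.0213114.
η_I = (∂Q/∂I)·(I/Q) = -0.0213114 × (26131/568.426) = -0.98.

-0.98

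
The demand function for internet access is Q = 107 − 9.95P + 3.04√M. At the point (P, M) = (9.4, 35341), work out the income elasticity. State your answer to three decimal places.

0.488

At P = 9.4, M = 35341: Q = 584.966.
Holding P constant, ∂Q/∂M = 3.04/(2√M) = 0.00808545.
η_M = (∂Q/∂M)·(M/Q) = 0.00808545 × (35341/584.966) = 0.488.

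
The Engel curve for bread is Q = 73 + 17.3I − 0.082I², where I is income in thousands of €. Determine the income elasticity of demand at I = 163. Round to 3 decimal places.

At I = 163: Q = 714.2420.
dQ/dI = 17.3 − 0.164I = -9.43200.
η = (dQ/dI)·(I/Q) = -9.43200 × (163/714.2420) = -2.153.

-2.153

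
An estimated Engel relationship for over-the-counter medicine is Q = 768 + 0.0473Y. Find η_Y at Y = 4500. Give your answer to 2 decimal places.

0.22

At Y = 4500: Q = 980.850.
dQ/dY = 0.0473.
η = (dQ/dY)·(Y/Q) = 0.0473 × (4500/980.850) = 0.22.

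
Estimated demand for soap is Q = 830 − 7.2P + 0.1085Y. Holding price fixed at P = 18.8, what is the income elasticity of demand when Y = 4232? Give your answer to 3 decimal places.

0.398

At P = 18.8, Y = 4232: Q = 1153.812.
Holding P constant, ∂Q/∂Y = 0.1085.
η_Y = (∂Q/∂Y)·(Y/Q) = 0.1085 × (4232/1153.812) = 0.398.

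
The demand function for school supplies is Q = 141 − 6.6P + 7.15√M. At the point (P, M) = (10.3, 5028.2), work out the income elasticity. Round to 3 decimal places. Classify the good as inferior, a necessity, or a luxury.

At P = 10.3, M = 5028.2: Q = 580.025.
Holding P constant, ∂Q/∂M = 7.15/(2√M) = 0.0504162.
η_M = (∂Q/∂M)·(M/Q) = 0.0504162 × (5028.2/580.025) = 0.437.
Since 0 < η < 1, this is a necessity.

0.437 (necessity)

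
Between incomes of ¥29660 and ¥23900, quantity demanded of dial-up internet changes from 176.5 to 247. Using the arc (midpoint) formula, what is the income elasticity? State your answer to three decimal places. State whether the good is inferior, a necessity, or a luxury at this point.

ΔQ = 247 − 176.5 = 70.5; midpoint Q̄ = (176.5 + 247)/2 = 211.75.
ΔI = 23900 − 29660 = -5760; midpoint Ī = (29660 + 23900)/2 = 26780.
η = (ΔQ/Q̄) ÷ (ΔI/Ī) = (70.5/211.75) ÷ (-5760/26780) = -1.548.
η < 0 ⇒ inferior good.

-1.548 (inferior good)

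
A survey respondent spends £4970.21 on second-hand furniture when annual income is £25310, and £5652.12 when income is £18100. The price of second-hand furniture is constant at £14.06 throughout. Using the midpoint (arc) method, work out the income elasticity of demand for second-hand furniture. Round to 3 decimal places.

With a constant price, Q₁ = 4970.21/14.06 = 353.500 and Q₂ = 5652.12/14.06 = 402.000 (equivalently, work directly with expenditure since P cancels).
Midpoint %ΔQ = (5652.12 − 4970.21)/5311.17 = 0.12839; midpoint %ΔI = (18100 − 25310)/21705 = -0.33218.
η = 0.12839 / -0.33218 = -0.387.

-0.387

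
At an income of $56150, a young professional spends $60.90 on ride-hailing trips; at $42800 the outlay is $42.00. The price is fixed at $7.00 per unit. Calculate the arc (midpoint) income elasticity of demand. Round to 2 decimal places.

1.36

With a constant price, Q₁ = 60.90/7.00 = 8.700 and Q₂ = 42.00/7.00 = 6.000 (equivalently, work directly with expenditure since P cancels).
Midpoint %ΔQ = (42.00 − 60.90)/51.45 = -0.36735; midpoint %ΔI = (42800 − 56150)/49475 = -0.26983.
η = -0.36735 / -0.26983 = 1.36.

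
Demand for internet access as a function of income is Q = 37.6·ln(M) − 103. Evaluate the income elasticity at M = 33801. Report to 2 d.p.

0.13

At M = 33801: Q = 289.102.
dQ/dM = 37.6/M = 0.00111239 at this income.
η = (dQ/dM)·(M/Q) = 0.00111239 × (33801/289.102) = 0.13.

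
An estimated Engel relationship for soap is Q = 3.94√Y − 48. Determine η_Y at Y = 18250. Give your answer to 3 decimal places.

0.550

At Y = 18250: Q = 484.265.
dQ/dY = 3.94/(2√Y) = 0.0145826 at this income.
η = (dQ/dY)·(Y/Q) = 0.0145826 × (18250/484.265) = 0.550.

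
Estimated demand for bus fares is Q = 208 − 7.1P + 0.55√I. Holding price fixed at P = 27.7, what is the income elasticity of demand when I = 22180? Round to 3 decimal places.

0.439

At P = 27.7, I = 22180: Q = 93.241.
Holding P constant, ∂Q/∂I = 0.55/(2√I) = 0.00184651.
η_I = (∂Q/∂I)·(I/Q) = 0.00184651 × (22180/93.241) = 0.439.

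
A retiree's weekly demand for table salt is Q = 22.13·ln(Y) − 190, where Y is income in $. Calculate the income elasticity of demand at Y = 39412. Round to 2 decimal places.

At Y = 39412: Q = 44.176.
dQ/dY = 22.13/Y = 0.000561504 at this income.
η = (dQ/dY)·(Y/Q) = 0.000561504 × (39412/44.176) = 0.50.

0.50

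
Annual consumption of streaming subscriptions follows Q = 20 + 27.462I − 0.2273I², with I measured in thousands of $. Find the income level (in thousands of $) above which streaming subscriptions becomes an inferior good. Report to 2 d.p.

60.41

dQ/dI = 27.462 − 0.4546I.
The good is inferior where dQ/dI < 0. Setting dQ/dI = 0 gives I = 27.462 / 0.4546 = 60.41.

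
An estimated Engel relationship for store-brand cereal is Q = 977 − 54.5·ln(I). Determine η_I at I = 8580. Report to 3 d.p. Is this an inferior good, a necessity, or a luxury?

At I = 8580: Q = 483.383.
dQ/dI = -54.5/I = -0.00635198 at this income.
η = (dQ/dI)·(I/Q) = -0.00635198 × (8580/483.383) = -0.113.
Since η < 0, the good is an inferior good.

-0.113 (inferior good)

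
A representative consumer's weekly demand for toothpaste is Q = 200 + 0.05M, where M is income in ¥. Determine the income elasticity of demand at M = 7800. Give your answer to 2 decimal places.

At M = 7800: Q = 590.000.
dQ/dM = 0.05.
η = (dQ/dM)·(M/Q) = 0.05 × (7800/590.000) = 0.66.

0.66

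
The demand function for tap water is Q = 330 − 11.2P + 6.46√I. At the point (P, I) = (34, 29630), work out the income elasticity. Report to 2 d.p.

At P = 34, I = 29630: Q = 1061.184.
Holding P constant, ∂Q/∂I = 6.46/(2√I) = 0.0187645.
η_I = (∂Q/∂I)·(I/Q) = 0.0187645 × (29630/1061.184) = 0.52.

0.52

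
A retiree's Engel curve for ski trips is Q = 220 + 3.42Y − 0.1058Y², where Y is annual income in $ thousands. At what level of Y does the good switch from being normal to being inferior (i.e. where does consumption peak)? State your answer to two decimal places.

16.16

dQ/dY = 3.42 − 0.2116Y.
The good is inferior where dQ/dY < 0. Setting dQ/dY = 0 gives Y = 3.42 / 0.2116 = 16.16.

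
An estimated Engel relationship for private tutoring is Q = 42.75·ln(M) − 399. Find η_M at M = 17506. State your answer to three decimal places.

At M = 17506: Q = 18.680.
dQ/dM = 42.75/M = 0.00244202 at this income.
η = (dQ/dM)·(M/Q) = 0.00244202 × (17506/18.680) = 2.289.

2.289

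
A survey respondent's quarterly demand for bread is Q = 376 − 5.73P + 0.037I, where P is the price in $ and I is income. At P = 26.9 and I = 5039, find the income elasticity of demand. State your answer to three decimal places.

At P = 26.9, I = 5039: Q = 408.306.
Holding P constant, ∂Q/∂I = 0.037.
η_I = (∂Q/∂I)·(I/Q) = 0.037 × (5039/408.306) = 0.457.

0.457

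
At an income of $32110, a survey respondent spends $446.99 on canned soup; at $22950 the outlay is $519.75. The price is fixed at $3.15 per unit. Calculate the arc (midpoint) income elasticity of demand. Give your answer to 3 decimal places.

-0.452

With a constant price, Q₁ = 446.99/3.15 = 141.902 and Q₂ = 519.75/3.15 = 165.000 (equivalently, work directly with expenditure since P cancels).
Midpoint %ΔQ = (519.75 − 446.99)/483.37 = 0.15053; midpoint %ΔI = (22950 − 32110)/27530 = -0.33273.
η = 0.15053 / -0.33273 = -0.452.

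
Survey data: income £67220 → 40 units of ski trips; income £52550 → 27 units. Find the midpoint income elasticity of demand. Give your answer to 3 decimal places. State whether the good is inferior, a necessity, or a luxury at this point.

ΔQ = 27 − 40 = -13; midpoint Q̄ = (40 + 27)/2 = 33.5.
ΔI = 52550 − 67220 = -14670; midpoint Ī = (67220 + 52550)/2 = 59885.
η = (ΔQ/Q̄) ÷ (ΔI/Ī) = (-13/33.5) ÷ (-14670/59885) = 1.584.
η > 1 ⇒ luxury.

1.584 (luxury)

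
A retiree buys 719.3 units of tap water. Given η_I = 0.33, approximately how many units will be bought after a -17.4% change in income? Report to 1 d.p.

%ΔQ ≈ η × %ΔI = 0.33 × (-17.4%) = -5.742%.
New Q ≈ 719.3 × (1 − 0.05742) = 678.0.

678.0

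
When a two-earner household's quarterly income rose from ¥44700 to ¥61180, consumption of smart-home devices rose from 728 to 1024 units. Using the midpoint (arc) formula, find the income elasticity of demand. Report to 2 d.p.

1.09

ΔQ = 1024 − 728 = 296; midpoint Q̄ = (728 + 1024)/2 = 876.
ΔI = 61180 − 44700 = 16480; midpoint Ī = (44700 + 61180)/2 = 52940.
η = (ΔQ/Q̄) ÷ (ΔI/Ī) = (296/876) ÷ (16480/52940) = 1.09.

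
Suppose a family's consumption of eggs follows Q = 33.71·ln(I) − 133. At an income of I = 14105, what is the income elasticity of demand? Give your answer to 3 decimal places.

At I = 14105: Q = 189.075.
dQ/dI = 33.71/I = 0.00238993 at this income.
η = (dQ/dI)·(I/Q) = 0.00238993 × (14105/189.075) = 0.178.

0.178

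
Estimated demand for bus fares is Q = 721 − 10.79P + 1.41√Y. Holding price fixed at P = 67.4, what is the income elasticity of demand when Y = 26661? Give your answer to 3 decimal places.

0.514

At P = 67.4, Y = 26661: Q = 223.982.
Holding P constant, ∂Q/∂Y = 1.41/(2√Y) = 0.00431768.
η_Y = (∂Q/∂Y)·(Y/Q) = 0.00431768 × (26661/223.982) = 0.514.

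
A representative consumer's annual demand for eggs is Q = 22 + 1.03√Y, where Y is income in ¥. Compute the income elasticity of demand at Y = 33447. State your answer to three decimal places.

0.448

At Y = 33447: Q = 210.372.
dQ/dY = 1.03/(2√Y) = 0.00281597 at this income.
η = (dQ/dY)·(Y/Q) = 0.00281597 × (33447/210.372) = 0.448.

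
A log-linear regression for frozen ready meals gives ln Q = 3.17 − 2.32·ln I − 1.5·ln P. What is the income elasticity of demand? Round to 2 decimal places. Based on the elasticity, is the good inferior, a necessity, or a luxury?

-2.32 (inferior good)

In a log-linear demand, the coefficient on ln I is the income elasticity.
So η = -2.32.
η < 0 ⇒ inferior good.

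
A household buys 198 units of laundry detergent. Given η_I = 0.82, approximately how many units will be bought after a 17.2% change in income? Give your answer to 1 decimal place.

225.9

%ΔQ ≈ η × %ΔI = 0.82 × 17.2% = 14.104%.
New Q ≈ 198 × (1 + 0.14104) = 225.9.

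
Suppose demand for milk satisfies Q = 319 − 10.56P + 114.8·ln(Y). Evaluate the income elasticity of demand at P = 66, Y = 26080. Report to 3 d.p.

At P = 66, Y = 26080: Q = 789.432.
Holding P constant, ∂Q/∂Y = 114.8/Y = 0.00440184.
η_Y = (∂Q/∂Y)·(Y/Q) = 0.00440184 × (26080/789.432) = 0.145.

0.145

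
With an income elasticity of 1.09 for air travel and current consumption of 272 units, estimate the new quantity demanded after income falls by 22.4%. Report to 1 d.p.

205.6

%ΔQ ≈ η × %ΔI = 1.09 × (-22.4%) = -24.416%.
New Q ≈ 272 × (1 − 0.24416) = 205.6.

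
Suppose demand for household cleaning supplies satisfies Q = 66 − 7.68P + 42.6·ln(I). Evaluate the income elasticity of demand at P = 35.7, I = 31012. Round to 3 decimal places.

At P = 35.7, I = 31012: Q = 232.399.
Holding P constant, ∂Q/∂I = 42.6/I = 0.00137366.
η_I = (∂Q/∂I)·(I/Q) = 0.00137366 × (31012/232.399) = 0.183.

0.183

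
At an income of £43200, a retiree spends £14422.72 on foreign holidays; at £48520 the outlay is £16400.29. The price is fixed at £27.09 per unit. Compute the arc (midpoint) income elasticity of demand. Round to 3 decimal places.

With a constant price, Q₁ = 14422.72/27.09 = 532.400 and Q₂ = 16400.29/27.09 = 605.400 (equivalently, work directly with expenditure since P cancels).
Midpoint %ΔQ = (16400.29 − 14422.72)/15411.51 = 0.12832; midpoint %ΔI = (48520 − 43200)/45860 = 0.11601.
η = 0.12832 / 0.11601 = 1.106.

1.106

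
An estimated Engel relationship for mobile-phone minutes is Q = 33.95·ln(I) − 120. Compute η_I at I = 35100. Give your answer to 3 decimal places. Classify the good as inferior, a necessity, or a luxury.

At I = 35100: Q = 235.319.
dQ/dI = 33.95/I = 0.000967236 at this income.
η = (dQ/dI)·(I/Q) = 0.000967236 × (35100/235.319) = 0.144.
Since 0 < η < 1, the good is a necessity.

0.144 (necessity)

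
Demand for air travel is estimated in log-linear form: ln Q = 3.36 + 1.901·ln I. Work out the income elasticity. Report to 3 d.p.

In a log-linear demand, the coefficient on ln I is the income elasticity.
So η = 1.901.

1.901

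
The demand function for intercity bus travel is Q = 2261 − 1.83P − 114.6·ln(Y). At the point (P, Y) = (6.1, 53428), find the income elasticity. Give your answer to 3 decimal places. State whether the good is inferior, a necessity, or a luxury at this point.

-0.114 (inferior good)

At P = 6.1, Y = 53428: Q = 1002.291.
Holding P constant, ∂Q/∂Y = -114.6/Y = -0.00214494.
η_Y = (∂Q/∂Y)·(Y/Q) = -0.00214494 × (53428/1002.291) = -0.114.
Since η < 0, this is an inferior good.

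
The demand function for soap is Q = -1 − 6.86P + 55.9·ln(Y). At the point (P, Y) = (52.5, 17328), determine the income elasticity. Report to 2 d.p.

At P = 52.5, Y = 17328: Q = 184.438.
Holding P constant, ∂Q/∂Y = 55.9/Y = 0.00322599.
η_Y = (∂Q/∂Y)·(Y/Q) = 0.00322599 × (17328/184.438) = 0.30.

0.30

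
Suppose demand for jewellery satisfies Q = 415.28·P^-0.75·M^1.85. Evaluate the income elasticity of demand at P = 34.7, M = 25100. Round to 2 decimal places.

For a multiplicative demand Q = A·P^α·M^β, the income elasticity is β everywhere.
Here β = 1.85, so η = 1.85.

1.85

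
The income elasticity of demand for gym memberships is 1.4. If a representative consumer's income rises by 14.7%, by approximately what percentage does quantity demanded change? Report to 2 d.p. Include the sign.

%ΔQ ≈ η × %ΔI = 1.4 × 14.7% = 20.58%.

20.58%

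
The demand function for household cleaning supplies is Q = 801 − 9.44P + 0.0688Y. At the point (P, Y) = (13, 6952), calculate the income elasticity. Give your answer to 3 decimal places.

0.414

At P = 13, Y = 6952: Q = 1156.578.
Holding P constant, ∂Q/∂Y = 0.0688.
η_Y = (∂Q/∂Y)·(Y/Q) = 0.0688 × (6952/1156.578) = 0.414.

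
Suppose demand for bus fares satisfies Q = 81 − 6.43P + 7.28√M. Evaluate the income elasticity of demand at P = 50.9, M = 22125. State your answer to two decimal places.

At P = 50.9, M = 22125: Q = 836.575.
Holding P constant, ∂Q/∂M = 7.28/(2√M) = 0.0244715.
η_M = (∂Q/∂M)·(M/Q) = 0.0244715 × (22125/836.575) = 0.65.

0.65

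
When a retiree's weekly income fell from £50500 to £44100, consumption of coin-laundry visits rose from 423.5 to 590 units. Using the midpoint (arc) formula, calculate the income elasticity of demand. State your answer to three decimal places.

ΔQ = 590 − 423.5 = 166.5; midpoint Q̄ = (423.5 + 590)/2 = 506.75.
ΔI = 44100 − 50500 = -6400; midpoint Ī = (50500 + 44100)/2 = 47300.
η = (ΔQ/Q̄) ÷ (ΔI/Ī) = (166.5/506.75) ÷ (-6400/47300) = -2.428.

-2.428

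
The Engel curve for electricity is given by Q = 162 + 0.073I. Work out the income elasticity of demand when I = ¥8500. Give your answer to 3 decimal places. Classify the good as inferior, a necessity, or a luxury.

0.793 (necessity)

At I = 8500: Q = 782.500.
dQ/dI = 0.073.
η = (dQ/dI)·(I/Q) = 0.073 × (8500/782.500) = 0.793.
Since 0 < η < 1, the good is a necessity.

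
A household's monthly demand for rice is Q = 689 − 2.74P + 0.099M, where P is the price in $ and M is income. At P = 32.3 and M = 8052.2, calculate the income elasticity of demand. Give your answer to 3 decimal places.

At P = 32.3, M = 8052.2: Q = 1397.666.
Holding P constant, ∂Q/∂M = 0.099.
η_M = (∂Q/∂M)·(M/Q) = 0.099 × (8052.2/1397.666) = 0.570.

0.570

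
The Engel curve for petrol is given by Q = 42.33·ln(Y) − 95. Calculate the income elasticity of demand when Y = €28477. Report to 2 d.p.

At Y = 28477: Q = 339.173.
dQ/dY = 42.33/Y = 0.00148646 at this income.
η = (dQ/dY)·(Y/Q) = 0.00148646 × (28477/339.173) = 0.12.

0.12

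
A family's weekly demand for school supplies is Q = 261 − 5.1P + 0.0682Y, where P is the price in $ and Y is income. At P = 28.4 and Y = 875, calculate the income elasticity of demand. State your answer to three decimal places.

At P = 28.4, Y = 875: Q = 175.835.
Holding P constant, ∂Q/∂Y = 0.0682.
η_Y = (∂Q/∂Y)·(Y/Q) = 0.0682 × (875/175.835) = 0.339.

0.339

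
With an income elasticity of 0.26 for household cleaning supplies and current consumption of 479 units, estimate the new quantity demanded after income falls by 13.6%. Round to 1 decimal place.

%ΔQ ≈ η × %ΔI = 0.26 × (-13.6%) = -3.536%.
New Q ≈ 479 × (1 − 0.03536) = 462.1.

462.1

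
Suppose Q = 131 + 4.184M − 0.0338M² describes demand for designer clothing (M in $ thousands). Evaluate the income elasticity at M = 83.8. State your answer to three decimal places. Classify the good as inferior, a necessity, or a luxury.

At M = 83.8: Q = 244.2607.
dQ/dM = 4.184 − 0.0676M = -1.48088.
η = (dQ/dM)·(M/Q) = -1.48088 × (83.8/244.2607) = -0.508.
η < 0 ⇒ inferior good.

-0.508 (inferior good)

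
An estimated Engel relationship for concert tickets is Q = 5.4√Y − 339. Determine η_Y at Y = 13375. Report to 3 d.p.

1.094

At Y = 13375: Q = 285.512.
dQ/dY = 5.4/(2√Y) = 0.0233462 at this income.
η = (dQ/dY)·(Y/Q) = 0.0233462 × (13375/285.512) = 1.094.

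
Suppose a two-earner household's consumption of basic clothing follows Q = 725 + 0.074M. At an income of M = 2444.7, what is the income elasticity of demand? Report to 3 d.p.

At M = 2444.7: Q = 905.908.
dQ/dM = 0.074.
η = (dQ/dM)·(M/Q) = 0.074 × (2444.7/905.908) = 0.200.

0.200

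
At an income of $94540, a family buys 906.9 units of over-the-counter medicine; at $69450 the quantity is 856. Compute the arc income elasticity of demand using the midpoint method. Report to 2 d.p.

ΔQ = 856 − 906.9 = -50.9; midpoint Q̄ = (906.9 + 856)/2 = 881.45.
ΔI = 69450 − 94540 = -25090; midpoint Ī = (94540 + 69450)/2 = 81995.
η = (ΔQ/Q̄) ÷ (ΔI/Ī) = (-50.9/881.45) ÷ (-25090/81995) = 0.19.

0.19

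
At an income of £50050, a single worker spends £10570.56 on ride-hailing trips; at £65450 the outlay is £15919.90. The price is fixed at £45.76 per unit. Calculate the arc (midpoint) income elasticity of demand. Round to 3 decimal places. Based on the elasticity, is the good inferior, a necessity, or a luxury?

With a constant price, Q₁ = 10570.56/45.76 = 231.000 and Q₂ = 15919.90/45.76 = 347.900 (equivalently, work directly with expenditure since P cancels).
Midpoint %ΔQ = (15919.90 − 10570.56)/13245.23 = 0.40387; midpoint %ΔI = (65450 − 50050)/57750 = 0.26667.
η = 0.40387 / 0.26667 = 1.515.
η > 1 ⇒ luxury.

1.515 (luxury)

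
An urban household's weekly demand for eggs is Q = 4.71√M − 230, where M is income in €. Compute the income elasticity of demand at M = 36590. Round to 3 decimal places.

At M = 36590: Q = 670.953.
dQ/dM = 4.71/(2√M) = 0.0123115 at this income.
η = (dQ/dM)·(M/Q) = 0.0123115 × (36590/670.953) = 0.671.

0.671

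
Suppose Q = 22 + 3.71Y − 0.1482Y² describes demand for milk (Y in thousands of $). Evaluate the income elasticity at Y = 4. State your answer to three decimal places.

At Y = 4: Q = 34.4688.
dQ/dY = 3.71 − 0.2964Y = 2.52440.
η = (dQ/dY)·(Y/Q) = 2.52440 × (4/34.4688) = 0.293.

0.293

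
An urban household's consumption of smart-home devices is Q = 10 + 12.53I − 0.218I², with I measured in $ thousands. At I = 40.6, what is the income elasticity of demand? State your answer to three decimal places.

At I = 40.6: Q = 159.3755.
dQ/dI = 12.53 − 0.436I = -5.17160.
η = (dQ/dI)·(I/Q) = -5.17160 × (40.6/159.3755) = -1.317.

-1.317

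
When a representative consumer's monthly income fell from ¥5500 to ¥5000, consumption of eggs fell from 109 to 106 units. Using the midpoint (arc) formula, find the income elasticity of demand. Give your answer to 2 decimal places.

ΔQ = 106 − 109 = -3; midpoint Q̄ = (109 + 106)/2 = 107.5.
ΔI = 5000 − 5500 = -500; midpoint Ī = (5500 + 5000)/2 = 5250.
η = (ΔQ/Q̄) ÷ (ΔI/Ī) = (-3/107.5) ÷ (-500/5250) = 0.29.

0.29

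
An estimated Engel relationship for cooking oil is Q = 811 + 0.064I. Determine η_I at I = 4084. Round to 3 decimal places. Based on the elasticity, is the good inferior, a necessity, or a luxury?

At I = 4084: Q = 1072.376.
dQ/dI = 0.064.
η = (dQ/dI)·(I/Q) = 0.064 × (4084/1072.376) = 0.244.
Since 0 < η < 1, the good is a necessity.

0.244 (necessity)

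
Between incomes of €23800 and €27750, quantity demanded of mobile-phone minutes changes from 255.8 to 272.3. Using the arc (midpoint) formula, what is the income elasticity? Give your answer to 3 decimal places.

0.408

ΔQ = 272.3 − 255.8 = 16.5; midpoint Q̄ = (255.8 + 272.3)/2 = 264.05.
ΔI = 27750 − 23800 = 3950; midpoint Ī = (23800 + 27750)/2 = 25775.
η = (ΔQ/Q̄) ÷ (ΔI/Ī) = (16.5/264.05) ÷ (3950/25775) = 0.408.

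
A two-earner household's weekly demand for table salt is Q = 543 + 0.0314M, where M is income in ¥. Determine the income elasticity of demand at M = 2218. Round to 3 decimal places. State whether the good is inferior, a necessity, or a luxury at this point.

At M = 2218: Q = 612.645.
dQ/dM = 0.0314.
η = (dQ/dM)·(M/Q) = 0.0314 × (2218/612.645) = 0.114.
Since 0 < η < 1, the good is a necessity.

0.114 (necessity)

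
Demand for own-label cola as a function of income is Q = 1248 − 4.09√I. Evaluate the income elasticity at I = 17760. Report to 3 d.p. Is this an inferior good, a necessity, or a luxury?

-0.388 (inferior good)

At I = 17760: Q = 702.939.
dQ/dI = -4.09/(2√I) = -0.0153452 at this income.
η = (dQ/dI)·(I/Q) = -0.0153452 × (17760/702.939) = -0.388.
Since η < 0, the good is an inferior good.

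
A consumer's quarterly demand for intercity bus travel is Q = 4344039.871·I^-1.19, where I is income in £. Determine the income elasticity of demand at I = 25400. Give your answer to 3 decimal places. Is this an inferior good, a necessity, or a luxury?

-1.190 (inferior good)

For Q = A·I^β the income elasticity is constant and equal to β.
Here β = -1.19, so η = -1.190.
Since η < 0, the good is an inferior good.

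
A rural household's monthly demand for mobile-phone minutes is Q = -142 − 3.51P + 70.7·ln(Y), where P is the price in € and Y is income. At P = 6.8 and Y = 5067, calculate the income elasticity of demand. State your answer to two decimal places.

0.16

At P = 6.8, Y = 5067: Q = 437.239.
Holding P constant, ∂Q/∂Y = 70.7/Y = 0.013953.
η_Y = (∂Q/∂Y)·(Y/Q) = 0.013953 × (5067/437.239) = 0.16.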